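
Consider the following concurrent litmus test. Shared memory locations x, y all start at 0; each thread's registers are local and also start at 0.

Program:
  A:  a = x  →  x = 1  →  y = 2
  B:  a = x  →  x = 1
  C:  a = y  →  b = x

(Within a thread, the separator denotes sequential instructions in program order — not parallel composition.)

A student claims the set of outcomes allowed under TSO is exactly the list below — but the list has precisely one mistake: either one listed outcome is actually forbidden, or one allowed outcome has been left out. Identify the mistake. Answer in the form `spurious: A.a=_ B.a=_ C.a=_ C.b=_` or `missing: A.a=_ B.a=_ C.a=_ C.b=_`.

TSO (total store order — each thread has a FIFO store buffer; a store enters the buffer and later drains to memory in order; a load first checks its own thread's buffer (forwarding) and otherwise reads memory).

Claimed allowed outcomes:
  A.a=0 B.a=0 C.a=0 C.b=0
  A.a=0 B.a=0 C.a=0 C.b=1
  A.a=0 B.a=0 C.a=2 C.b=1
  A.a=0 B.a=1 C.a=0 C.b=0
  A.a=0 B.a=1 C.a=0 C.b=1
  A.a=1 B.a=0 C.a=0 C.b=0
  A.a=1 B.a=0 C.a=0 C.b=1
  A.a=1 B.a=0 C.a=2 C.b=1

missing: A.a=0 B.a=1 C.a=2 C.b=1

outcome vector order: (A.a,B.a,C.a,C.b)
under TSO → <0 0 0 0>; <0 0 0 1>; <0 0 2 1>; <0 1 0 0>; <0 1 0 1>; <0 1 2 1>; <1 0 0 0>; <1 0 0 1>; <1 0 2 1>
TSO∖claimed = {<0 1 2 1>}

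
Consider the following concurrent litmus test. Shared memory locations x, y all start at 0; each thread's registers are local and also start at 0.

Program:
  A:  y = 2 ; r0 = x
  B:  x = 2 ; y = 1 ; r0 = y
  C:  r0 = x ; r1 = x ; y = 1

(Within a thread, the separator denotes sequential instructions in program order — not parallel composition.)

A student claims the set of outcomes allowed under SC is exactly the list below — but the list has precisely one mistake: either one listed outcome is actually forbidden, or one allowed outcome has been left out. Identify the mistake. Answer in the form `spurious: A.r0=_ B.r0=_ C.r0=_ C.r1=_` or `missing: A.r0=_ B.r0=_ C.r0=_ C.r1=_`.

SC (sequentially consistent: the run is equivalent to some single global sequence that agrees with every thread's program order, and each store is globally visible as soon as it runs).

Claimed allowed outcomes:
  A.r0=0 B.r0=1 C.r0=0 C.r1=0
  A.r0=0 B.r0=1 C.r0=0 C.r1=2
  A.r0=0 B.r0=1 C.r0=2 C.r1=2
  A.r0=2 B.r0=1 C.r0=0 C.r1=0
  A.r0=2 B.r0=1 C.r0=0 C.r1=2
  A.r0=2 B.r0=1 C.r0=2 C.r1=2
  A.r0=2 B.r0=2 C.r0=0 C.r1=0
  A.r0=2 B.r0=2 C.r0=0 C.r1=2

outcome vector order: (A.r0,B.r0,C.r0,C.r1)
SC: 9 outcomes — {(0,1,0,0) (0,1,0,2) (0,1,2,2) (2,1,0,0) (2,1,0,2) (2,1,2,2) (2,2,0,0) (2,2,0,2) (2,2,2,2)}
SC∖claimed = {(2,2,2,2)}

missing: A.r0=2 B.r0=2 C.r0=2 C.r1=2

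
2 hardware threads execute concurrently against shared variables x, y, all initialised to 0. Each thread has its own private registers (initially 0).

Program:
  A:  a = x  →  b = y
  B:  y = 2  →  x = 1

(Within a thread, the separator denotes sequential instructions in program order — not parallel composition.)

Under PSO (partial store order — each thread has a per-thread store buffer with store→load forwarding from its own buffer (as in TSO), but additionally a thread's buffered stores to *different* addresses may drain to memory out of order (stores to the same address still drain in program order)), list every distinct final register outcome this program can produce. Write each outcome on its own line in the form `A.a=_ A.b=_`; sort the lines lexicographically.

A.a=0 A.b=0
A.a=0 A.b=2
A.a=1 A.b=0
A.a=1 A.b=2

outcome vector order: (A.a,A.b)
|PSO outcomes| = 4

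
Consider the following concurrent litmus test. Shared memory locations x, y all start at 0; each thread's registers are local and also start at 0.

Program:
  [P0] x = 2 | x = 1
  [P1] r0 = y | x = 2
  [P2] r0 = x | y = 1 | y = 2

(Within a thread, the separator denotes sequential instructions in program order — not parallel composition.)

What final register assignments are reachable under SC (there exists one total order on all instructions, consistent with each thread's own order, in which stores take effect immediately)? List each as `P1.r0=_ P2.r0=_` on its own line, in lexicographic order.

outcome vector order: (P1.r0,P2.r0)
|SC outcomes| = 9

P1.r0=0 P2.r0=0
P1.r0=0 P2.r0=1
P1.r0=0 P2.r0=2
P1.r0=1 P2.r0=0
P1.r0=1 P2.r0=1
P1.r0=1 P2.r0=2
P1.r0=2 P2.r0=0
P1.r0=2 P2.r0=1
P1.r0=2 P2.r0=2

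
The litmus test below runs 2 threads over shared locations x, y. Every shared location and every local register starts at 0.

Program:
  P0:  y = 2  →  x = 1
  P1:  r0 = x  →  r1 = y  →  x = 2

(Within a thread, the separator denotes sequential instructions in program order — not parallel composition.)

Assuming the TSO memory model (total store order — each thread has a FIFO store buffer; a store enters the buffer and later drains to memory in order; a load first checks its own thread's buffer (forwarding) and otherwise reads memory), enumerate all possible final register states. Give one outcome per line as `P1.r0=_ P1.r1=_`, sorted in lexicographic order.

outcome vector order: (P1.r0,P1.r1)
|TSO outcomes| = 3

P1.r0=0 P1.r1=0
P1.r0=0 P1.r1=2
P1.r0=1 P1.r1=2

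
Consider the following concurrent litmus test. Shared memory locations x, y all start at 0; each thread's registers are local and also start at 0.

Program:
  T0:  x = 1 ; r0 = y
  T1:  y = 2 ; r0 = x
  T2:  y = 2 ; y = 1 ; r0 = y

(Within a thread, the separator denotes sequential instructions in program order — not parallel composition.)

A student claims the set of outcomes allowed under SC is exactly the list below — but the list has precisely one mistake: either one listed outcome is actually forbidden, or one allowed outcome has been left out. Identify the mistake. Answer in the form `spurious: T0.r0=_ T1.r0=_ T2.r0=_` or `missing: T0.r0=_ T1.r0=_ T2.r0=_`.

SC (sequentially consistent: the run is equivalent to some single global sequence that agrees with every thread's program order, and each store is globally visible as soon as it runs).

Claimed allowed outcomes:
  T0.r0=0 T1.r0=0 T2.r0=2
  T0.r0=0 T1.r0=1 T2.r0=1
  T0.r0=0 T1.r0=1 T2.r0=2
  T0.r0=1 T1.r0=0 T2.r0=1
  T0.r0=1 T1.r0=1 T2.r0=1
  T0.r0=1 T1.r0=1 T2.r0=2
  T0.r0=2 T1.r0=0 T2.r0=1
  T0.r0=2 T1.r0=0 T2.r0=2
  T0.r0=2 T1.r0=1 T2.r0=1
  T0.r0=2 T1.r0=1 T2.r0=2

spurious: T0.r0=0 T1.r0=0 T2.r0=2

outcome vector order: (T0.r0,T1.r0,T2.r0)
SC (9): <0 1 1>; <0 1 2>; <1 0 1>; <1 1 1>; <1 1 2>; <2 0 1>; <2 0 2>; <2 1 1>; <2 1 2>
claimed∖SC = {<0 0 2>}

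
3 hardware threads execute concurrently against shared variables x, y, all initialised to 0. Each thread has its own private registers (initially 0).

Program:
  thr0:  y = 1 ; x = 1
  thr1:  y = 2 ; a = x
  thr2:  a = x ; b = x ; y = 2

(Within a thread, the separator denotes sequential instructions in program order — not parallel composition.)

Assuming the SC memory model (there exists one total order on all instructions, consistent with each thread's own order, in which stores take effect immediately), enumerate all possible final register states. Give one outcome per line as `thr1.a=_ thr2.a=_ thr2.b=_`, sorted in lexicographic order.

thr1.a=0 thr2.a=0 thr2.b=0
thr1.a=0 thr2.a=0 thr2.b=1
thr1.a=0 thr2.a=1 thr2.b=1
thr1.a=1 thr2.a=0 thr2.b=0
thr1.a=1 thr2.a=0 thr2.b=1
thr1.a=1 thr2.a=1 thr2.b=1

outcome vector order: (thr1.a,thr2.a,thr2.b)
|SC outcomes| = 6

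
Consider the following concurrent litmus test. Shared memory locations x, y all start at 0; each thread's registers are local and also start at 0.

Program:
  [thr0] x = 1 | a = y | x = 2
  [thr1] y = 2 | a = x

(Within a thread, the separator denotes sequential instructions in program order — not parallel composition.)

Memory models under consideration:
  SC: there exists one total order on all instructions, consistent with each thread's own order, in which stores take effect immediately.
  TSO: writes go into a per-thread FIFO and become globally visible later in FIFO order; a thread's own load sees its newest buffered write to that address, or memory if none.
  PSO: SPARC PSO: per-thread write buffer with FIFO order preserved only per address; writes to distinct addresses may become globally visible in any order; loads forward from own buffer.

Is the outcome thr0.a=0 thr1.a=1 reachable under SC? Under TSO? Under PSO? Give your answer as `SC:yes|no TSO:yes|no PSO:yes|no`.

SC:yes TSO:yes PSO:yes

outcome vector order: (thr0.a,thr1.a)
under SC → <0 1>; <0 2>; <2 0>; <2 1>; <2 2>
under TSO → <0 0>; <0 1>; <0 2>; <2 0>; <2 1>; <2 2>
under PSO → <0 0>; <0 1>; <0 2>; <2 0>; <2 1>; <2 2>
target <0 1> ∈ {SC,TSO,PSO}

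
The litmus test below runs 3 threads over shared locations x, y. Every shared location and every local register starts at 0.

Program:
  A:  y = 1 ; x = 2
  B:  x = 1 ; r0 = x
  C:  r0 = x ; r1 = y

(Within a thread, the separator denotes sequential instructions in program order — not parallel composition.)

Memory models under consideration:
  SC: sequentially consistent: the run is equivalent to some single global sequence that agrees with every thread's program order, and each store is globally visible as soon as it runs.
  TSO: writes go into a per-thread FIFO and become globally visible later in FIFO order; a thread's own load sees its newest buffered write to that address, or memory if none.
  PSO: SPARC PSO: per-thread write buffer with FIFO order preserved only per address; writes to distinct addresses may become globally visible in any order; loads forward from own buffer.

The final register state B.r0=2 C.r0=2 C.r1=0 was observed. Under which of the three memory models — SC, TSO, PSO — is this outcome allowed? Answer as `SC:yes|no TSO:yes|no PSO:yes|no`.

outcome vector order: (B.r0,C.r0,C.r1)
under SC → (1,0,0); (1,0,1); (1,1,0); (1,1,1); (1,2,1); (2,0,0); (2,0,1); (2,1,0); (2,1,1); (2,2,1)
under TSO → (1,0,0); (1,0,1); (1,1,0); (1,1,1); (1,2,1); (2,0,0); (2,0,1); (2,1,0); (2,1,1); (2,2,1)
under PSO → (1,0,0); (1,0,1); (1,1,0); (1,1,1); (1,2,0); (1,2,1); (2,0,0); (2,0,1); (2,1,0); (2,1,1); (2,2,0); (2,2,1)
target (2,2,0) ∈ {PSO}

SC:no TSO:no PSO:yes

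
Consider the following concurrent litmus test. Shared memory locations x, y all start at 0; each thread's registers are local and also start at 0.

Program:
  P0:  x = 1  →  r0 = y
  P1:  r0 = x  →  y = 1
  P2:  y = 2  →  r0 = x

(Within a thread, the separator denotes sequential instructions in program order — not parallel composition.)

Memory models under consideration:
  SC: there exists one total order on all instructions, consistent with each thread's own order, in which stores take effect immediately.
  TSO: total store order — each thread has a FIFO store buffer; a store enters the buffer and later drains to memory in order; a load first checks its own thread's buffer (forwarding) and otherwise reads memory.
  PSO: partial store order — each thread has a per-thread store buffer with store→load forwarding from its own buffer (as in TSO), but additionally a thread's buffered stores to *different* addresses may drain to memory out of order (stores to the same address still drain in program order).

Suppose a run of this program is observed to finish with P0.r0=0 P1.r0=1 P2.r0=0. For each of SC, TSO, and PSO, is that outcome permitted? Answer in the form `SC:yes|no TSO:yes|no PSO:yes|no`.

SC:no TSO:yes PSO:yes

outcome vector order: (P0.r0,P1.r0,P2.r0)
SC: 10 outcomes — {0/0/1 0/1/1 1/0/0 1/0/1 1/1/0 1/1/1 2/0/0 2/0/1 2/1/0 2/1/1}
TSO: 12 outcomes — {0/0/0 0/0/1 0/1/0 0/1/1 1/0/0 1/0/1 1/1/0 1/1/1 2/0/0 2/0/1 2/1/0 2/1/1}
PSO: 12 outcomes — {0/0/0 0/0/1 0/1/0 0/1/1 1/0/0 1/0/1 1/1/0 1/1/1 2/0/0 2/0/1 2/1/0 2/1/1}
target 0/1/0 ∈ {TSO,PSO}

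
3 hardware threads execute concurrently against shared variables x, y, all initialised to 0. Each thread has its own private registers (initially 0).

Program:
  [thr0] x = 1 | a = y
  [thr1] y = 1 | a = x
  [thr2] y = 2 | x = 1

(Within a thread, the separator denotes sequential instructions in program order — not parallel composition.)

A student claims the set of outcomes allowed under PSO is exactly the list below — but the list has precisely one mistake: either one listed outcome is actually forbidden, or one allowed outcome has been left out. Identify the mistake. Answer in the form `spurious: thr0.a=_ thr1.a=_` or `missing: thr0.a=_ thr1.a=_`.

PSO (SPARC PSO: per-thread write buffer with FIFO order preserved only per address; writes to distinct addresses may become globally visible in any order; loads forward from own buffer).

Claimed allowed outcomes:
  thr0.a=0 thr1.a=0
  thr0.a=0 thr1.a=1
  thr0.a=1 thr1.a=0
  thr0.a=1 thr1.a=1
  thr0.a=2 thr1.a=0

outcome vector order: (thr0.a,thr1.a)
under PSO → <0 0>; <0 1>; <1 0>; <1 1>; <2 0>; <2 1>
PSO∖claimed = {<2 1>}

missing: thr0.a=2 thr1.a=1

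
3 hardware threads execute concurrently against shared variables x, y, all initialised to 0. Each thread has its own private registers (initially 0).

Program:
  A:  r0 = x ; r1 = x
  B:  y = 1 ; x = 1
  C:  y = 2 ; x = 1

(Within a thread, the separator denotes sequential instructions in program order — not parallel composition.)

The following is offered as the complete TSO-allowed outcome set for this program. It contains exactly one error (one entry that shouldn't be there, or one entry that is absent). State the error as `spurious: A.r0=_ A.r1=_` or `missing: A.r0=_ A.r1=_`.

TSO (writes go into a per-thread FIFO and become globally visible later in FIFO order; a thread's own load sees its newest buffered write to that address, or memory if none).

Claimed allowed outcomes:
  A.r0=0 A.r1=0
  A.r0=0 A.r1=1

outcome vector order: (A.r0,A.r1)
TSO (3): <0 0>, <0 1>, <1 1>
TSO∖claimed = {<1 1>}

missing: A.r0=1 A.r1=1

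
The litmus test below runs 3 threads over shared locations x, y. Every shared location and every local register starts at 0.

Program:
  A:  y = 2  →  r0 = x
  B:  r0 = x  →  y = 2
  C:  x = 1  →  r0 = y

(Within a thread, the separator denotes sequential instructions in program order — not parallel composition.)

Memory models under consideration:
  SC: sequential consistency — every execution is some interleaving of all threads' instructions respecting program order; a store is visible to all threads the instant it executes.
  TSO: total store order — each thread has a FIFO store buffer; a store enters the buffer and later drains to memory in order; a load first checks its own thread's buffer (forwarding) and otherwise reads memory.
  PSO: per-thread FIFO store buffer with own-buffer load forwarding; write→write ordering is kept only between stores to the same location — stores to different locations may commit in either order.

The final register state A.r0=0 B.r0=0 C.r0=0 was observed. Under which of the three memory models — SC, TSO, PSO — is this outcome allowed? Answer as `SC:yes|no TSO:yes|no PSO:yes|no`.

outcome vector order: (A.r0,B.r0,C.r0)
SC: 6 outcomes — {<0 0 2> <0 1 2> <1 0 0> <1 0 2> <1 1 0> <1 1 2>}
TSO: 8 outcomes — {<0 0 0> <0 0 2> <0 1 0> <0 1 2> <1 0 0> <1 0 2> <1 1 0> <1 1 2>}
PSO: 8 outcomes — {<0 0 0> <0 0 2> <0 1 0> <0 1 2> <1 0 0> <1 0 2> <1 1 0> <1 1 2>}
target <0 0 0> ∈ {TSO,PSO}

SC:no TSO:yes PSO:yes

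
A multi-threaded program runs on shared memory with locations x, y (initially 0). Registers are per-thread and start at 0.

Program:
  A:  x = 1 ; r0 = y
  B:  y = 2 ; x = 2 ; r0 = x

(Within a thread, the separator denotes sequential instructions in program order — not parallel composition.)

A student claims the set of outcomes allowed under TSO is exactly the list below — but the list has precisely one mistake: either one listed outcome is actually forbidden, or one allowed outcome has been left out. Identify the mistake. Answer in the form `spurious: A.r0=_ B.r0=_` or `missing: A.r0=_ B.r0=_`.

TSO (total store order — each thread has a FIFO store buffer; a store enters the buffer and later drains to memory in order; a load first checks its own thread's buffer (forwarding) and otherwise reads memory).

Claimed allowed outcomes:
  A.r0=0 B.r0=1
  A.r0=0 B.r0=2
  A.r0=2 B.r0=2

outcome vector order: (A.r0,B.r0)
[TSO] allowed = {0/1 0/2 2/1 2/2}
TSO∖claimed = {2/1}

missing: A.r0=2 B.r0=1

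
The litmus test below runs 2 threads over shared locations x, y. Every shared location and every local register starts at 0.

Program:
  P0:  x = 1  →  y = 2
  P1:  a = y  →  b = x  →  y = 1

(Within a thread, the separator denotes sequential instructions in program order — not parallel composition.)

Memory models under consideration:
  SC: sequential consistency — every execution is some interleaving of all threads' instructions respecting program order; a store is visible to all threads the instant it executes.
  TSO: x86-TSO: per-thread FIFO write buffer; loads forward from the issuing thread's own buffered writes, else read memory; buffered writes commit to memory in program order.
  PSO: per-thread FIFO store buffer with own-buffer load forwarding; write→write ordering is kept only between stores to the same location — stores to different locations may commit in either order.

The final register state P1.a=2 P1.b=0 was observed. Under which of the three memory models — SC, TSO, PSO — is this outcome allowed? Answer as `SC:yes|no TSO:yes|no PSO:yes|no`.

SC:no TSO:no PSO:yes

outcome vector order: (P1.a,P1.b)
SC (3): 00 01 21
TSO (3): 00 01 21
PSO (4): 00 01 20 21
target 20 ∈ {PSO}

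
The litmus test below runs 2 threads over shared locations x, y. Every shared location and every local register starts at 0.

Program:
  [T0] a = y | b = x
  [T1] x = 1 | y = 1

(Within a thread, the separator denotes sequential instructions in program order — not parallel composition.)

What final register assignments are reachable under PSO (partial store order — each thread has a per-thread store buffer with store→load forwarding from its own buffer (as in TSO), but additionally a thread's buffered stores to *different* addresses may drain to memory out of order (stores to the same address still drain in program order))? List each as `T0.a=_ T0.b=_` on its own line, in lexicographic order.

T0.a=0 T0.b=0
T0.a=0 T0.b=1
T0.a=1 T0.b=0
T0.a=1 T0.b=1

outcome vector order: (T0.a,T0.b)
|PSO outcomes| = 4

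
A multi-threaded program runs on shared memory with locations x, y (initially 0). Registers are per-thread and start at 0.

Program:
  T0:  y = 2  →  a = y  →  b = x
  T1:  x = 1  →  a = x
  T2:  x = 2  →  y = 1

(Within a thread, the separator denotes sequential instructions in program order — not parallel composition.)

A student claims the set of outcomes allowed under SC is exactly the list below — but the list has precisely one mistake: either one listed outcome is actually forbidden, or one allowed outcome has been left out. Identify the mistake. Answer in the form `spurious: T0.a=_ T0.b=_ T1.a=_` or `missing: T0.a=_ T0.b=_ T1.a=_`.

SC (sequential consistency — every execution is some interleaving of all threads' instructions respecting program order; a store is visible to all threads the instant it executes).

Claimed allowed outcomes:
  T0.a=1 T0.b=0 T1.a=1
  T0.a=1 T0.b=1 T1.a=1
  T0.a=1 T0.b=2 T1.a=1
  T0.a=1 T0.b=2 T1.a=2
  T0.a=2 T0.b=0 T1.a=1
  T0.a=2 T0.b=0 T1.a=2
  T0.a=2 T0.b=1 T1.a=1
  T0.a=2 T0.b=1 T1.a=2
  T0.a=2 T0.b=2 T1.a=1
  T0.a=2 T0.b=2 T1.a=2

spurious: T0.a=1 T0.b=0 T1.a=1

outcome vector order: (T0.a,T0.b,T1.a)
SC (9): 111, 121, 122, 201, 202, 211, 212, 221, 222
claimed∖SC = {101}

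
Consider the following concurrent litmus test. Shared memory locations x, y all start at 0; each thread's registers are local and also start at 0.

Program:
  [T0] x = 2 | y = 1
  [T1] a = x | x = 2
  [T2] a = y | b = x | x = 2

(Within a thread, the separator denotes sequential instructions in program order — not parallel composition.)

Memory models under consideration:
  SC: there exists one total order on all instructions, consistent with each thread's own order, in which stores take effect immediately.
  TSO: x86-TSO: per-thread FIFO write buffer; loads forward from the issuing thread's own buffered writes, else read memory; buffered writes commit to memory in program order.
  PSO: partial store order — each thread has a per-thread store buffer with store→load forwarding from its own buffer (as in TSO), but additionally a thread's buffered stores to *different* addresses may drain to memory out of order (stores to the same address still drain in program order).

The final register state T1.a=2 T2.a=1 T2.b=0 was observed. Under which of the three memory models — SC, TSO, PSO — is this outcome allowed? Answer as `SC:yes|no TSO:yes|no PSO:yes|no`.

SC:no TSO:no PSO:yes

outcome vector order: (T1.a,T2.a,T2.b)
under SC → <0 0 0>; <0 0 2>; <0 1 2>; <2 0 0>; <2 0 2>; <2 1 2>
under TSO → <0 0 0>; <0 0 2>; <0 1 2>; <2 0 0>; <2 0 2>; <2 1 2>
under PSO → <0 0 0>; <0 0 2>; <0 1 0>; <0 1 2>; <2 0 0>; <2 0 2>; <2 1 0>; <2 1 2>
target <2 1 0> ∈ {PSO}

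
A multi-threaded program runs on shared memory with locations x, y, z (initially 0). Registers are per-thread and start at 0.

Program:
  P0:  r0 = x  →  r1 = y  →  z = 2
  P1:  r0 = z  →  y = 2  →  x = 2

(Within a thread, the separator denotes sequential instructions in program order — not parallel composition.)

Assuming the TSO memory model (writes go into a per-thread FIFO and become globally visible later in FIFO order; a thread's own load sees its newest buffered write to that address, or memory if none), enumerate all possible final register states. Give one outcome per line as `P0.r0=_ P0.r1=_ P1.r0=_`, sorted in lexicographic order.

P0.r0=0 P0.r1=0 P1.r0=0
P0.r0=0 P0.r1=0 P1.r0=2
P0.r0=0 P0.r1=2 P1.r0=0
P0.r0=2 P0.r1=2 P1.r0=0

outcome vector order: (P0.r0,P0.r1,P1.r0)
|TSO outcomes| = 4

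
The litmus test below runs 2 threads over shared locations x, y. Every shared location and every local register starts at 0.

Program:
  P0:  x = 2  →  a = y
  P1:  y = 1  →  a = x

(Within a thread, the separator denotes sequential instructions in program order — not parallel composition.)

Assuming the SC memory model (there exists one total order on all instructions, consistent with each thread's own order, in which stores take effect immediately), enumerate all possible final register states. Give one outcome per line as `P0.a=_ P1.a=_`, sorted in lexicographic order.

outcome vector order: (P0.a,P1.a)
|SC outcomes| = 3

P0.a=0 P1.a=2
P0.a=1 P1.a=0
P0.a=1 P1.a=2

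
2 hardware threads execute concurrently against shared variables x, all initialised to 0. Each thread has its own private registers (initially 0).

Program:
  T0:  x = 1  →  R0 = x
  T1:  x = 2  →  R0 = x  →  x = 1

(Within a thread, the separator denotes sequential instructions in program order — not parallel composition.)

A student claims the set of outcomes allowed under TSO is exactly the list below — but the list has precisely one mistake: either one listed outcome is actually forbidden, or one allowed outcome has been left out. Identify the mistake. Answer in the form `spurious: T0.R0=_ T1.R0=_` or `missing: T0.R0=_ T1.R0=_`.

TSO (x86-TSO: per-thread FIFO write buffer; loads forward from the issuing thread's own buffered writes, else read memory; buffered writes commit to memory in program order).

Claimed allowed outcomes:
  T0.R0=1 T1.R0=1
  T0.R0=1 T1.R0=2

outcome vector order: (T0.R0,T1.R0)
[TSO] allowed = {1/1; 1/2; 2/2}
TSO∖claimed = {2/2}

missing: T0.R0=2 T1.R0=2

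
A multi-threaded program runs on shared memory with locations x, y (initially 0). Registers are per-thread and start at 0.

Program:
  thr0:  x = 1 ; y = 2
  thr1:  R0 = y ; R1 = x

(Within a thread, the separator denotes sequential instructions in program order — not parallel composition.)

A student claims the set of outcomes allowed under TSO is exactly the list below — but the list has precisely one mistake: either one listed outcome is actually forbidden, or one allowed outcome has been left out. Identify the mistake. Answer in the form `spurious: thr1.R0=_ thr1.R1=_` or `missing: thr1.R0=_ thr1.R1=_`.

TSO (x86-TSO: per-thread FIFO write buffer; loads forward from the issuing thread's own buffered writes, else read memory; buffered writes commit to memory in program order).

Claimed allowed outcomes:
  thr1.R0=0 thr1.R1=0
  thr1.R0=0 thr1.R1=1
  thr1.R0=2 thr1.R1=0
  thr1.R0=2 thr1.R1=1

spurious: thr1.R0=2 thr1.R1=0

outcome vector order: (thr1.R0,thr1.R1)
TSO (3): (0,0), (0,1), (2,1)
claimed∖TSO = {(2,0)}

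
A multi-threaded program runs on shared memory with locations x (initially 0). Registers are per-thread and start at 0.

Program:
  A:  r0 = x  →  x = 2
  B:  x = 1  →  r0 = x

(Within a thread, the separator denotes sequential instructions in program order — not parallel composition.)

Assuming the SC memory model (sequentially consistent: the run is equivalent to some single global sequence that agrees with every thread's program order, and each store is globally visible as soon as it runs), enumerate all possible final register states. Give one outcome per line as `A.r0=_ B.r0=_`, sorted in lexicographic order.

outcome vector order: (A.r0,B.r0)
|SC outcomes| = 4

A.r0=0 B.r0=1
A.r0=0 B.r0=2
A.r0=1 B.r0=1
A.r0=1 B.r0=2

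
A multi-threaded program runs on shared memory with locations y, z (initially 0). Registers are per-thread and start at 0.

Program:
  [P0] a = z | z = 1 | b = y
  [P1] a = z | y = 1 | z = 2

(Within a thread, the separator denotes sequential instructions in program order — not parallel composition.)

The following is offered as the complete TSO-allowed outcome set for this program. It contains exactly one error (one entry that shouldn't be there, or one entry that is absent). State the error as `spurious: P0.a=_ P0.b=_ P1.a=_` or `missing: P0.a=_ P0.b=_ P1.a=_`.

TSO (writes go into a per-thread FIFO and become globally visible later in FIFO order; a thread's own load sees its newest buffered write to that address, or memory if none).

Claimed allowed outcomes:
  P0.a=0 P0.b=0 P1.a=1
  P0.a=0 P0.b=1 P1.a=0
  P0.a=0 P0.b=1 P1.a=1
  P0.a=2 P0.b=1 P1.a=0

missing: P0.a=0 P0.b=0 P1.a=0

outcome vector order: (P0.a,P0.b,P1.a)
[TSO] allowed = {0/0/0, 0/0/1, 0/1/0, 0/1/1, 2/1/0}
TSO∖claimed = {0/0/0}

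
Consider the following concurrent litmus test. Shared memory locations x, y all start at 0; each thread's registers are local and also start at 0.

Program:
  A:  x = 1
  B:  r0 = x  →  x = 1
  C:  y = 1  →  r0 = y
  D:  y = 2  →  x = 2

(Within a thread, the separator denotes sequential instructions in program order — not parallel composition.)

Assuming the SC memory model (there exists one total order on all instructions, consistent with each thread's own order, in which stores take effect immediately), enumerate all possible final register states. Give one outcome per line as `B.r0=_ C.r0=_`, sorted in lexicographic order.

B.r0=0 C.r0=1
B.r0=0 C.r0=2
B.r0=1 C.r0=1
B.r0=1 C.r0=2
B.r0=2 C.r0=1
B.r0=2 C.r0=2

outcome vector order: (B.r0,C.r0)
|SC outcomes| = 6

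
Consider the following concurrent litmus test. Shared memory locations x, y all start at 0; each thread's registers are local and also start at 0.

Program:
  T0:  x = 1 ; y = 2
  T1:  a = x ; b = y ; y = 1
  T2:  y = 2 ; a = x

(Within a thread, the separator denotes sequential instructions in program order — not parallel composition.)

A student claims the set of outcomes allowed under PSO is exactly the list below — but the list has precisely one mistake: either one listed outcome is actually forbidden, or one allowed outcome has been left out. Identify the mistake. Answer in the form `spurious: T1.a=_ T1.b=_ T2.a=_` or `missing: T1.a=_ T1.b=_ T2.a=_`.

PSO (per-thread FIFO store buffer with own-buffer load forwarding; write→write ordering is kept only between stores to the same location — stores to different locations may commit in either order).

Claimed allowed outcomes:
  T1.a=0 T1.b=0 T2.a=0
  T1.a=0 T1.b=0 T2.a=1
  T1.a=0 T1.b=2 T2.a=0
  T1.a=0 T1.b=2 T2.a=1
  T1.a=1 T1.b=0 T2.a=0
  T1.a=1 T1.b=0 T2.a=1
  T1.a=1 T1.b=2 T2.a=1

outcome vector order: (T1.a,T1.b,T2.a)
PSO (8): 0/0/0 0/0/1 0/2/0 0/2/1 1/0/0 1/0/1 1/2/0 1/2/1
PSO∖claimed = {1/2/0}

missing: T1.a=1 T1.b=2 T2.a=0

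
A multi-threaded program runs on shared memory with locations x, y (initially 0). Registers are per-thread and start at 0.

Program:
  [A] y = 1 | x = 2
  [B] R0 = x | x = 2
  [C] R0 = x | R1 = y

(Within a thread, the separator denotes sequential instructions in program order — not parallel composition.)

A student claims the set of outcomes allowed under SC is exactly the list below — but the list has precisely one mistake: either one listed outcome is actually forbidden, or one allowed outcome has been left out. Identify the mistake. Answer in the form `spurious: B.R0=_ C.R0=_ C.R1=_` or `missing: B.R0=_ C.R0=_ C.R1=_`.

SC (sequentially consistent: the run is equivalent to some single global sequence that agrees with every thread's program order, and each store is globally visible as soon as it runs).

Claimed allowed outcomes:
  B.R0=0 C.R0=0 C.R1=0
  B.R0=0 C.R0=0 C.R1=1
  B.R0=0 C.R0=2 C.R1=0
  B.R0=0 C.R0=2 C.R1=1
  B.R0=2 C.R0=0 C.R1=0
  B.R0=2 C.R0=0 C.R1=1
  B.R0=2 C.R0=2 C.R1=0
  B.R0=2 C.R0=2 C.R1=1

spurious: B.R0=2 C.R0=2 C.R1=0

outcome vector order: (B.R0,C.R0,C.R1)
SC (7): 0/0/0; 0/0/1; 0/2/0; 0/2/1; 2/0/0; 2/0/1; 2/2/1
claimed∖SC = {2/2/0}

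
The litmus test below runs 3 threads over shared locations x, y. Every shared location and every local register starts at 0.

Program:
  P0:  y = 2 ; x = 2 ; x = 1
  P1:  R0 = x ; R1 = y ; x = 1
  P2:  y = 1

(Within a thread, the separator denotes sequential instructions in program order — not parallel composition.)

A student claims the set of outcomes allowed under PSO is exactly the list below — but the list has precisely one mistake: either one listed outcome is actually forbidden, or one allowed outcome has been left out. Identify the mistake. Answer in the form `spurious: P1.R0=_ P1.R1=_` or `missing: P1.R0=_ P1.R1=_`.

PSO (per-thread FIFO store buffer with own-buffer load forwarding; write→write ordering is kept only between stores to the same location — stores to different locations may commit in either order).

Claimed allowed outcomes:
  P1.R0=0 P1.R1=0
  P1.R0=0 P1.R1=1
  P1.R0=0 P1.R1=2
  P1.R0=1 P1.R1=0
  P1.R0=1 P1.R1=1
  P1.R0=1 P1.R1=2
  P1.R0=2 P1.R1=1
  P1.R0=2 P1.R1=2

missing: P1.R0=2 P1.R1=0

outcome vector order: (P1.R0,P1.R1)
[PSO] allowed = {0/0; 0/1; 0/2; 1/0; 1/1; 1/2; 2/0; 2/1; 2/2}
PSO∖claimed = {2/0}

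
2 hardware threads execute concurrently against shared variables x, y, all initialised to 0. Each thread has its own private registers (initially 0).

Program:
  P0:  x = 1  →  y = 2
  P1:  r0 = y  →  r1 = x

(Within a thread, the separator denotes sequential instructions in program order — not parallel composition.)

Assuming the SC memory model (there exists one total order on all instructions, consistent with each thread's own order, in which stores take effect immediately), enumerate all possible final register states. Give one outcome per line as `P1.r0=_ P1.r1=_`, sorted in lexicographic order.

P1.r0=0 P1.r1=0
P1.r0=0 P1.r1=1
P1.r0=2 P1.r1=1

outcome vector order: (P1.r0,P1.r1)
|SC outcomes| = 3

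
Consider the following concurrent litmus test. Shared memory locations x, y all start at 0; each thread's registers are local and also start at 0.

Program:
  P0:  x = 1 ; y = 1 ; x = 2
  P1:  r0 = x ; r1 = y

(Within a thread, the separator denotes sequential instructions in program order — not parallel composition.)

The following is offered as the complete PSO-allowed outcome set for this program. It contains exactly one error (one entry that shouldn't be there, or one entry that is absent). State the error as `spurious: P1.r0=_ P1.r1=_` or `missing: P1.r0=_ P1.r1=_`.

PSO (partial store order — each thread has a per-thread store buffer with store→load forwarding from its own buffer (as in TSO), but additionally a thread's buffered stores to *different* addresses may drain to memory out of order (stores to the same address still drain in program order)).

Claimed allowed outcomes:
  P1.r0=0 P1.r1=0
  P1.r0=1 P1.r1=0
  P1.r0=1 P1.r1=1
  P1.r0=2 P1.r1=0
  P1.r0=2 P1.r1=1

outcome vector order: (P1.r0,P1.r1)
[PSO] allowed = {00 01 10 11 20 21}
PSO∖claimed = {01}

missing: P1.r0=0 P1.r1=1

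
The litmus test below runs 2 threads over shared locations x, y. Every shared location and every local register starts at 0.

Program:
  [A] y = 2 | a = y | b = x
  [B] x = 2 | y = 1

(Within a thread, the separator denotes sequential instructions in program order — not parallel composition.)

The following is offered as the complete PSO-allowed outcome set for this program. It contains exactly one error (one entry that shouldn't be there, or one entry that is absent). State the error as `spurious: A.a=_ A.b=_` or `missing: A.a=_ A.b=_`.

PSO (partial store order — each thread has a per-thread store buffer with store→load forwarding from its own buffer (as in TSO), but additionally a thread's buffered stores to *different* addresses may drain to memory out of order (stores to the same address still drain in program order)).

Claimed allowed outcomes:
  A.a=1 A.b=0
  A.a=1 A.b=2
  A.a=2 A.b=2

missing: A.a=2 A.b=0

outcome vector order: (A.a,A.b)
PSO: 4 outcomes — {(1,0); (1,2); (2,0); (2,2)}
PSO∖claimed = {(2,0)}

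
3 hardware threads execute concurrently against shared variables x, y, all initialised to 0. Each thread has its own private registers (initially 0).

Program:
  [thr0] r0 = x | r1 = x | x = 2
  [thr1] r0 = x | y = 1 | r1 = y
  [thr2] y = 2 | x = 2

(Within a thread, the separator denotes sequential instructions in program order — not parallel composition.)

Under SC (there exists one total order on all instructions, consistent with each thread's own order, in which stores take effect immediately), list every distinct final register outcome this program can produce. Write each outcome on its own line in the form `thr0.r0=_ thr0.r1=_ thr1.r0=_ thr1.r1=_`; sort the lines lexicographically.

outcome vector order: (thr0.r0,thr0.r1,thr1.r0,thr1.r1)
|SC outcomes| = 10

thr0.r0=0 thr0.r1=0 thr1.r0=0 thr1.r1=1
thr0.r0=0 thr0.r1=0 thr1.r0=0 thr1.r1=2
thr0.r0=0 thr0.r1=0 thr1.r0=2 thr1.r1=1
thr0.r0=0 thr0.r1=0 thr1.r0=2 thr1.r1=2
thr0.r0=0 thr0.r1=2 thr1.r0=0 thr1.r1=1
thr0.r0=0 thr0.r1=2 thr1.r0=0 thr1.r1=2
thr0.r0=0 thr0.r1=2 thr1.r0=2 thr1.r1=1
thr0.r0=2 thr0.r1=2 thr1.r0=0 thr1.r1=1
thr0.r0=2 thr0.r1=2 thr1.r0=0 thr1.r1=2
thr0.r0=2 thr0.r1=2 thr1.r0=2 thr1.r1=1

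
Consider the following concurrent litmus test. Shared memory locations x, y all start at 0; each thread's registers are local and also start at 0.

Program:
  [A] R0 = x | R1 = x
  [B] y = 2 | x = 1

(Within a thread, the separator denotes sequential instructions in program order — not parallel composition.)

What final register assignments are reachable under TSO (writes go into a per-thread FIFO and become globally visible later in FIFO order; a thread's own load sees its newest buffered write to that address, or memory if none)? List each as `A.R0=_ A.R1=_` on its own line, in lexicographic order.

outcome vector order: (A.R0,A.R1)
|TSO outcomes| = 3

A.R0=0 A.R1=0
A.R0=0 A.R1=1
A.R0=1 A.R1=1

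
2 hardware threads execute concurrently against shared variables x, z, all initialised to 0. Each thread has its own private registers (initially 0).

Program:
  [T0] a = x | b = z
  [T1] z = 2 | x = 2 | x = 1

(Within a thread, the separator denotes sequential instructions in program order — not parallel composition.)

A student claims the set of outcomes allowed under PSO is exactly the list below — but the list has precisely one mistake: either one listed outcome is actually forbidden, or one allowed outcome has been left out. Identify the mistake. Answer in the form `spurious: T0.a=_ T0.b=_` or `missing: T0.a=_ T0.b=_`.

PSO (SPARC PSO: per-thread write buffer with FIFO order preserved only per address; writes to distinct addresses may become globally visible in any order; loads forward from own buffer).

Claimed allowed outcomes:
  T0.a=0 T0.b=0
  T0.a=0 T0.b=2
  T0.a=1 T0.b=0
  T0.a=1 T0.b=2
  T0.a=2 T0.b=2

missing: T0.a=2 T0.b=0

outcome vector order: (T0.a,T0.b)
under PSO → 0/0 0/2 1/0 1/2 2/0 2/2
PSO∖claimed = {2/0}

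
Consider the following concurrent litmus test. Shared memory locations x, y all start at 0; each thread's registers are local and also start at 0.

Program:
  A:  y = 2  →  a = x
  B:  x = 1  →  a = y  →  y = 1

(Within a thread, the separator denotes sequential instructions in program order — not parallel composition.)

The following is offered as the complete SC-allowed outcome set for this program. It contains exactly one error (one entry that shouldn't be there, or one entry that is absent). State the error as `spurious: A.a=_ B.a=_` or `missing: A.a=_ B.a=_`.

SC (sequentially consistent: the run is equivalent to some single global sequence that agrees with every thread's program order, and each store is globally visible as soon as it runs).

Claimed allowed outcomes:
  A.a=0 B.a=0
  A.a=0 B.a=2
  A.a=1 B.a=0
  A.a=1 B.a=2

spurious: A.a=0 B.a=0

outcome vector order: (A.a,B.a)
SC: 3 outcomes — {(0,2) (1,0) (1,2)}
claimed∖SC = {(0,0)}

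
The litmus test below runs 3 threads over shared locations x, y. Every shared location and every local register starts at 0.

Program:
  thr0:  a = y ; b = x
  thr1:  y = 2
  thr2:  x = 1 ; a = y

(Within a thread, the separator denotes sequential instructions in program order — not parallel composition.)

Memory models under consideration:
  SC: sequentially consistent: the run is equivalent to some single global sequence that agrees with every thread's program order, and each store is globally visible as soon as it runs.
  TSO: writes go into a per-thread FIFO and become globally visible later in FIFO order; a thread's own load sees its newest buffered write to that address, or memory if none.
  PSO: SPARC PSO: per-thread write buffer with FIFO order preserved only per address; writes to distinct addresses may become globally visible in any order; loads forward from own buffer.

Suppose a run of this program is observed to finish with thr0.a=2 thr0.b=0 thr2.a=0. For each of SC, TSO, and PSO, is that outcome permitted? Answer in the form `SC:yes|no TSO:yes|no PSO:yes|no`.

SC:no TSO:yes PSO:yes

outcome vector order: (thr0.a,thr0.b,thr2.a)
SC: 7 outcomes — {(0,0,0), (0,0,2), (0,1,0), (0,1,2), (2,0,2), (2,1,0), (2,1,2)}
TSO: 8 outcomes — {(0,0,0), (0,0,2), (0,1,0), (0,1,2), (2,0,0), (2,0,2), (2,1,0), (2,1,2)}
PSO: 8 outcomes — {(0,0,0), (0,0,2), (0,1,0), (0,1,2), (2,0,0), (2,0,2), (2,1,0), (2,1,2)}
target (2,0,0) ∈ {TSO,PSO}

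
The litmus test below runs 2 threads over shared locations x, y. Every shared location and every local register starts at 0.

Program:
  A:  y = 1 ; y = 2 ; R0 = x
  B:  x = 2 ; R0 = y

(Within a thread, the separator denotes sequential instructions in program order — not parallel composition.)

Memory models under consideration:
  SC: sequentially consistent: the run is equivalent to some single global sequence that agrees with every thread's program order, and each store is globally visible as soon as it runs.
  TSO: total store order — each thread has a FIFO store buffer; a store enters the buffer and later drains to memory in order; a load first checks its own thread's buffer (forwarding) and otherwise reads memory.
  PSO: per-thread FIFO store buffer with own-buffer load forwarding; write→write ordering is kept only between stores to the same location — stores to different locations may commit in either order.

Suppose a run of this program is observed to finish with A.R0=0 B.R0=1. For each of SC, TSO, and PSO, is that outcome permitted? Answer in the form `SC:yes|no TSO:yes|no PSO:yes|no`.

SC:no TSO:yes PSO:yes

outcome vector order: (A.R0,B.R0)
SC: 4 outcomes — {<0 2>, <2 0>, <2 1>, <2 2>}
TSO: 6 outcomes — {<0 0>, <0 1>, <0 2>, <2 0>, <2 1>, <2 2>}
PSO: 6 outcomes — {<0 0>, <0 1>, <0 2>, <2 0>, <2 1>, <2 2>}
target <0 1> ∈ {TSO,PSO}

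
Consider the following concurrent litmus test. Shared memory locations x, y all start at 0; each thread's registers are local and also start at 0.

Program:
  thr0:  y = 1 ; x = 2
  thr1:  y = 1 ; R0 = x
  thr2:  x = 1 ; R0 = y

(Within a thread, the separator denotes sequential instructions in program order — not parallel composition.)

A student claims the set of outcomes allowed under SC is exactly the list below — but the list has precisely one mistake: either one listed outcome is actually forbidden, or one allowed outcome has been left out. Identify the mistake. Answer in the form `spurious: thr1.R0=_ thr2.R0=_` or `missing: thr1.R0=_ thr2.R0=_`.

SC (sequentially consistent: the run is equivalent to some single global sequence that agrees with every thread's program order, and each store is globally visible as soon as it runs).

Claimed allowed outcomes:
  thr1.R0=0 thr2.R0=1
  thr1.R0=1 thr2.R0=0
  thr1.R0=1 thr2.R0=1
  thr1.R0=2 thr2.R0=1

outcome vector order: (thr1.R0,thr2.R0)
[SC] allowed = {<0 1> <1 0> <1 1> <2 0> <2 1>}
SC∖claimed = {<2 0>}

missing: thr1.R0=2 thr2.R0=0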